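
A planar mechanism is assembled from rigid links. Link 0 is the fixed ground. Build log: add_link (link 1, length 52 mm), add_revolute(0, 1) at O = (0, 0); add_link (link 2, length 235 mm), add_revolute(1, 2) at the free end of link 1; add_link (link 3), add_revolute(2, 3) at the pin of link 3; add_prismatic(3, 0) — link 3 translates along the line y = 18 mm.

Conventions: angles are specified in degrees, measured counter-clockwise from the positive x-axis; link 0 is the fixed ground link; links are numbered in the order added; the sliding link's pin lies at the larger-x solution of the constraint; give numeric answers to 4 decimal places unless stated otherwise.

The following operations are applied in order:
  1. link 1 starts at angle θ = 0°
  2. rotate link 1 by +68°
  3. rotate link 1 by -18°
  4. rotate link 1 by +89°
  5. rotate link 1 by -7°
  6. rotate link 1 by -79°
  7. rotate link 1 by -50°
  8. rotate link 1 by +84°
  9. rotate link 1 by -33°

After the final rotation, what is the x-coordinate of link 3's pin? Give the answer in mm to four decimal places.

geometry: r = 52 mm, L = 235 mm, e = 18 mm; θ starts at 0°
rotate link 1 by +68°: θ ← 0° +68° = 68°
rotate link 1 by -18°: θ ← 68° -18° = 50°
rotate link 1 by +89°: θ ← 50° +89° = 139°
rotate link 1 by -7°: θ ← 139° -7° = 132°
rotate link 1 by -79°: θ ← 132° -79° = 53°
rotate link 1 by -50°: θ ← 53° -50° = 3°
rotate link 1 by +84°: θ ← 3° +84° = 87°
rotate link 1 by -33°: θ ← 87° -33° = 54°
crank pin P = (r cos θ, r sin θ) = (30.564833, 42.068884)
h = r sin θ − e = 42.068884 − 18 = 24.068884
x = r cos θ + √(L² − h²) = 30.564833 + 233.764174 = 264.329007

264.3290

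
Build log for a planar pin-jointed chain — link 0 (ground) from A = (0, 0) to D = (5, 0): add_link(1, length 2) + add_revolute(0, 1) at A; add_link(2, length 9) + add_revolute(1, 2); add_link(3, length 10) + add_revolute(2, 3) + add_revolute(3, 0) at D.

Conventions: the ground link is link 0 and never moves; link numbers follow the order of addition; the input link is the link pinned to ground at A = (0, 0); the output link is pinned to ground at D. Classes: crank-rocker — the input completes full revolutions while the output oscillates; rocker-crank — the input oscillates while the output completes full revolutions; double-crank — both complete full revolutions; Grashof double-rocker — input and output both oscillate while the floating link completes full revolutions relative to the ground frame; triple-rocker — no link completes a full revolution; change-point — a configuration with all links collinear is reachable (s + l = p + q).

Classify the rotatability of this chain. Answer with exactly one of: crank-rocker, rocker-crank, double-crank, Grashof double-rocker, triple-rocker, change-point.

lengths: ground=5, input=2, coupler=9, output=10
sorted: s=2 (shortest), l=10 (longest), p+q=14
s + l = 12 vs p + q = 14
s + l < p + q (Grashof) with shortest = input link → crank-rocker

crank-rocker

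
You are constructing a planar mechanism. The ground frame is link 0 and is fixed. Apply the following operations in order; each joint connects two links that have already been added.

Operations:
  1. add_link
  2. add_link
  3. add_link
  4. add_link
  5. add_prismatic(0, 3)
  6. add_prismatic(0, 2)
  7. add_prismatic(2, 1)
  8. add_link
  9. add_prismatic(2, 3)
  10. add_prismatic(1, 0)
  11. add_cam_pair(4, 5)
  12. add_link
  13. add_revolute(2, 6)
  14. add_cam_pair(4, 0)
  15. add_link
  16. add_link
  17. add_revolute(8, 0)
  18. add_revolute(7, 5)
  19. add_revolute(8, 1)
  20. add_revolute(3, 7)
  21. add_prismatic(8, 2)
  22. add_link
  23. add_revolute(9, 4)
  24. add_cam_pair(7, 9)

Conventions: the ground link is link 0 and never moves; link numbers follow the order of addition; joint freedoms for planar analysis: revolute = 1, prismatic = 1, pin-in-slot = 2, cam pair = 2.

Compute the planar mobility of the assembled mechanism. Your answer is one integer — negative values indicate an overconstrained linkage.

L=1 J1=0 J2=0
add link → L=2 J1=0 J2=0
add link → L=3 J1=0 J2=0
add link → L=4 J1=0 J2=0
add link → L=5 J1=0 J2=0
P@0,3 dof=1 J1 → L=5 J1=1 J2=0
P@0,2 dof=1 J1 → L=5 J1=2 J2=0
P@2,1 dof=1 J1 → L=5 J1=3 J2=0
add link → L=6 J1=3 J2=0
P@2,3 dof=1 J1 → L=6 J1=4 J2=0
P@1,0 dof=1 J1 → L=6 J1=5 J2=0
C@4,5 dof=2 J2 → L=6 J1=5 J2=1
add link → L=7 J1=5 J2=1
R@2,6 dof=1 J1 → L=7 J1=6 J2=1
C@4,0 dof=2 J2 → L=7 J1=6 J2=2
add link → L=8 J1=6 J2=2
add link → L=9 J1=6 J2=2
R@8,0 dof=1 J1 → L=9 J1=7 J2=2
R@7,5 dof=1 J1 → L=9 J1=8 J2=2
R@8,1 dof=1 J1 → L=9 J1=9 J2=2
R@3,7 dof=1 J1 → L=9 J1=10 J2=2
P@8,2 dof=1 J1 → L=9 J1=11 J2=2
add link → L=10 J1=11 J2=2
R@9,4 dof=1 J1 → L=10 J1=12 J2=2
C@7,9 dof=2 J2 → L=10 J1=12 J2=3
M=3(L−1)−2J1−J2=3·9−2·12−3=0

M = 0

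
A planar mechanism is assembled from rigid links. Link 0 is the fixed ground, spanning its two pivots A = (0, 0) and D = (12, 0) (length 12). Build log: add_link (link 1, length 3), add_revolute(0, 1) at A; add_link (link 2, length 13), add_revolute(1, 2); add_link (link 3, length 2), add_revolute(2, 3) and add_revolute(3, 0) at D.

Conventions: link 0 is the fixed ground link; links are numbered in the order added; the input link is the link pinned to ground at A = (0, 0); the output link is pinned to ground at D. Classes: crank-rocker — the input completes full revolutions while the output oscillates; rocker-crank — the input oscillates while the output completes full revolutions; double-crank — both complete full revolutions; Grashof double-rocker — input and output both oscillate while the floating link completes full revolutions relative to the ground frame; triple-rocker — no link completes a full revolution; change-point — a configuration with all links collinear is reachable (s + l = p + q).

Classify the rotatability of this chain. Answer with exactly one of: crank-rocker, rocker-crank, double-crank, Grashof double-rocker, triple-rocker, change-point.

lengths: ground=12, input=3, coupler=13, output=2
sorted: s=2 (shortest), l=13 (longest), p+q=15
s + l = 15 vs p + q = 15
s + l = p + q → change-point (collinear configuration reachable)

change-point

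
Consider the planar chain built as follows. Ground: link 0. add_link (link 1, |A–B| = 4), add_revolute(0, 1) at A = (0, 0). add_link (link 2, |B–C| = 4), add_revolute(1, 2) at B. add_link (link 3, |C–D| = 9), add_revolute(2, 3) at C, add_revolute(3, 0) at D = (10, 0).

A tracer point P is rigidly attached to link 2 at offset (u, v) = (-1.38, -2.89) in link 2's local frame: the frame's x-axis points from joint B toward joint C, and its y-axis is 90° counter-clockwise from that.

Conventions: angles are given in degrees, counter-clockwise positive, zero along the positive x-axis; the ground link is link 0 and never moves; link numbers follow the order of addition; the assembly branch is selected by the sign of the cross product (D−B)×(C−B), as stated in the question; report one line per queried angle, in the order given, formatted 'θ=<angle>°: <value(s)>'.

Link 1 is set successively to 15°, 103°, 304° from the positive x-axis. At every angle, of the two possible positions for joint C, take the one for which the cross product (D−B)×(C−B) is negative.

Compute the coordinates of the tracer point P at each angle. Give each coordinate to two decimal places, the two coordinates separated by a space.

A=(0,0), D=(10.00,0)
θ=15°: B = A + 4.00·(cos15°, sin15°) = (3.8637, 1.0353)
θ=15°: |BD| = 6.2230
θ=15°: circle(B,4.00) ∩ circle(D,9.00): a=-2.1110, h=3.3976
θ=15°:   candidates: C₊=(2.3473,4.7367) cross=21.143; C₋=(1.2169,-1.9638) cross=-21.143
θ=15°:   branch - wants cross < 0 → take C=(1.2169,-1.9638) (cross=-21.143)
θ=15°: ex = (C−B)/|BC| = (-0.6617,-0.7498); ey = (0.7498,-0.6617)
θ=15°: P = B + -1.38·ex + -2.89·ey = (2.6101,3.9823)
θ=103°: B = A + 4.00·(cos103°, sin103°) = (-0.8998, 3.8975)
θ=103°: |BD| = 11.5757
θ=103°: circle(B,4.00) ∩ circle(D,9.00): a=2.9802, h=2.6680
θ=103°:   candidates: C₊=(2.8047,5.4063) cross=30.884; C₋=(1.0081,0.3818) cross=-30.884
θ=103°:   branch - wants cross < 0 → take C=(1.0081,0.3818) (cross=-30.884)
θ=103°: ex = (C−B)/|BC| = (0.4770,-0.8789); ey = (0.8789,0.4770)
θ=103°: P = B + -1.38·ex + -2.89·ey = (-4.0981,3.7319)
θ=304°: B = A + 4.00·(cos304°, sin304°) = (2.2368, -3.3162)
θ=304°: |BD| = 8.4418
θ=304°: circle(B,4.00) ∩ circle(D,9.00): a=0.3710, h=3.9828
θ=304°:   candidates: C₊=(1.0135,0.4922) cross=33.622; C₋=(4.1425,-6.8330) cross=-33.622
θ=304°:   branch - wants cross < 0 → take C=(4.1425,-6.8330) (cross=-33.622)
θ=304°: ex = (C−B)/|BC| = (0.4764,-0.8792); ey = (0.8792,0.4764)
θ=304°: P = B + -1.38·ex + -2.89·ey = (-0.9616,-3.4797)

θ=15°: 2.61 3.98
θ=103°: -4.10 3.73
θ=304°: -0.96 -3.48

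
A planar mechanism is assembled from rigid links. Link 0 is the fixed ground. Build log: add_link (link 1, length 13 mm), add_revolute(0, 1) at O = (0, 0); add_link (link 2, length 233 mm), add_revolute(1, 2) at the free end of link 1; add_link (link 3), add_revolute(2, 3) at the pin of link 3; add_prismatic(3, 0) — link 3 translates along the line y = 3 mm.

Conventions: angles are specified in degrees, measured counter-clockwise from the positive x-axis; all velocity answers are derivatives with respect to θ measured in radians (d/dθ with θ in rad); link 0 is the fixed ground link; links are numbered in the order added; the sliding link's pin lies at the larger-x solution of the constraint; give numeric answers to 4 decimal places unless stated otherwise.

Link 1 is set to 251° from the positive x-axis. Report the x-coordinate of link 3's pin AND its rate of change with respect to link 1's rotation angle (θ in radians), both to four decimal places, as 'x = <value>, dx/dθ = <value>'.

geometry: r = 13 mm, L = 233 mm, e = 3 mm
crank pin P = (r cos θ, r sin θ) = (-4.232386, -12.291741)
h = r sin θ − e = -12.291741 − 3 = -15.291741
x = r cos θ + √(L² − h²) = -4.232386 + 232.497662 = 228.265276
dx/dθ = −r sin θ − h·r cos θ/√(L² − h²) (θ in radians; h = -15.291741) = 12.013371

x = 228.2653, dx/dθ = 12.0134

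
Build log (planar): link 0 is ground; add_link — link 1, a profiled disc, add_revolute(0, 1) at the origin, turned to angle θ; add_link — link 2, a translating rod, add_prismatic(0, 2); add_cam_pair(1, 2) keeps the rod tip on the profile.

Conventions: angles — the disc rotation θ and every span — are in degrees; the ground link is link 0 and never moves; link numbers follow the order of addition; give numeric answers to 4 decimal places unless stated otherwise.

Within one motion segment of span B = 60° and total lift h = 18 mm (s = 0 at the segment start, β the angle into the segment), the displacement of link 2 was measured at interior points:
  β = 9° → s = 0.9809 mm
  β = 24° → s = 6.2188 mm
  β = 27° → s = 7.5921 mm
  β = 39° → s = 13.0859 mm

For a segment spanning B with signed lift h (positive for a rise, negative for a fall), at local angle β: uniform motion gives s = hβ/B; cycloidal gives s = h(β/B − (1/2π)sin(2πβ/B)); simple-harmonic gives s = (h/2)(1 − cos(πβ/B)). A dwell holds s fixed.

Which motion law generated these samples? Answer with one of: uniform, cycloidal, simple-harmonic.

candidates at β/B = r: uniform s = h·r (linear in β); cycloidal s = h·(r − sin(2πr)/(2π)); simple-harmonic s = (h/2)(1 − cos(πr))
β=9°: printed 0.9809 | uniform 2.7000, cycloidal 0.3823, simple-harmonic 0.9809
β=24°: printed 6.2188 | uniform 7.2000, cycloidal 5.5161, simple-harmonic 6.2188
β=27°: printed 7.5921 | uniform 8.1000, cycloidal 7.2147, simple-harmonic 7.5921
β=39°: printed 13.0859 | uniform 11.7000, cycloidal 14.0177, simple-harmonic 13.0859
only one law matches every sample → simple-harmonic

simple-harmonic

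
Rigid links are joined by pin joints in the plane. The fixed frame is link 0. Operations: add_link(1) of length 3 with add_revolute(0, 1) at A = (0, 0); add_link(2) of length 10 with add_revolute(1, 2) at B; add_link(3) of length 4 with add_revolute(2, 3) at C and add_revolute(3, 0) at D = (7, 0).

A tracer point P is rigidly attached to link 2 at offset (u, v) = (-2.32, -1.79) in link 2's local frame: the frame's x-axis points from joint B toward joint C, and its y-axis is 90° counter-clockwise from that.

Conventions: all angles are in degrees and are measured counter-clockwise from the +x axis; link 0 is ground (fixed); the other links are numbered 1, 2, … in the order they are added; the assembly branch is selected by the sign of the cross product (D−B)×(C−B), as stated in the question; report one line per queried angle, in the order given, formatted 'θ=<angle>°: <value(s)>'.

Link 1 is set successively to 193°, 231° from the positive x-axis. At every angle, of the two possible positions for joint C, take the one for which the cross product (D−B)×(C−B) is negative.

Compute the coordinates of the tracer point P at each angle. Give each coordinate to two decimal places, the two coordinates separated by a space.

A=(0,0), D=(7.00,0)
θ=193°: B = A + 3.00·(cos193°, sin193°) = (-2.9231, -0.6749)
θ=193°: |BD| = 9.9460
θ=193°: circle(B,10.00) ∩ circle(D,4.00): a=9.1958, h=3.9290
θ=193°:   candidates: C₊=(5.9849,3.8691) cross=39.078; C₋=(6.5181,-3.9709) cross=-39.078
θ=193°:   branch - wants cross < 0 → take C=(6.5181,-3.9709) (cross=-39.078)
θ=193°: ex = (C−B)/|BC| = (0.9441,-0.3296); ey = (0.3296,0.9441)
θ=193°: P = B + -2.32·ex + -1.79·ey = (-5.7035,-1.6002)
θ=231°: B = A + 3.00·(cos231°, sin231°) = (-1.8880, -2.3314)
θ=231°: |BD| = 9.1887
θ=231°: circle(B,10.00) ∩ circle(D,4.00): a=9.1652, h=3.9999
θ=231°:   candidates: C₊=(5.9624,3.8631) cross=36.754; C₋=(7.9922,-3.8750) cross=-36.754
θ=231°:   branch - wants cross < 0 → take C=(7.9922,-3.8750) (cross=-36.754)
θ=231°: ex = (C−B)/|BC| = (0.9880,-0.1544); ey = (0.1544,0.9880)
θ=231°: P = B + -2.32·ex + -1.79·ey = (-4.4565,-3.7419)

θ=193°: -5.70 -1.60
θ=231°: -4.46 -3.74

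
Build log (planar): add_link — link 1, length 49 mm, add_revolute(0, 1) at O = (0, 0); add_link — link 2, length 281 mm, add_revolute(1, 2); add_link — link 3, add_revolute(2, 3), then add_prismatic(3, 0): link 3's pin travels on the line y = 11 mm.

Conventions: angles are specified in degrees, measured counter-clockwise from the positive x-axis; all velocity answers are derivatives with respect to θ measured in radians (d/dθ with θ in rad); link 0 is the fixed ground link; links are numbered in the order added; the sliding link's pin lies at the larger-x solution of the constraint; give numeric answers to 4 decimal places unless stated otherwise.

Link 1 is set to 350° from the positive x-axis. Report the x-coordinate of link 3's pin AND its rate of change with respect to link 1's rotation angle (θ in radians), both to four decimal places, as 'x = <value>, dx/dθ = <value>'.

geometry: r = 49 mm, L = 281 mm, e = 11 mm
crank pin P = (r cos θ, r sin θ) = (48.255580, -8.508761)
h = r sin θ − e = -8.508761 − 11 = -19.508761
x = r cos θ + √(L² − h²) = 48.255580 + 280.321972 = 328.577552
dx/dθ = −r sin θ − h·r cos θ/√(L² − h²) (θ in radians; h = -19.508761) = 11.867065

x = 328.5776, dx/dθ = 11.8671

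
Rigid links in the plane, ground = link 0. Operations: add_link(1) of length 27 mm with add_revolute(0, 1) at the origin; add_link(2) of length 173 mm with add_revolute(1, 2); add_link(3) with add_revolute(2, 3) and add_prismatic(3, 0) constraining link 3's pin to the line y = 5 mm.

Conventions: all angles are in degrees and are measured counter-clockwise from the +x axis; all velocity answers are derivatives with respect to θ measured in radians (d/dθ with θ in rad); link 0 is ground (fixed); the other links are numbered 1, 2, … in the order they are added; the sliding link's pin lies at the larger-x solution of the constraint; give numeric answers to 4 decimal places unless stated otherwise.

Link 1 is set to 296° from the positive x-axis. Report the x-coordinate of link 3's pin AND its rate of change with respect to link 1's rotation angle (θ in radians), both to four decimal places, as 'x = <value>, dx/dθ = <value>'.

geometry: r = 27 mm, L = 173 mm, e = 5 mm
crank pin P = (r cos θ, r sin θ) = (11.836021, -24.267439)
h = r sin θ − e = -24.267439 − 5 = -29.267439
x = r cos θ + √(L² − h²) = 11.836021 + 170.506355 = 182.342376
dx/dθ = −r sin θ − h·r cos θ/√(L² − h²) (θ in radians; h = -29.267439) = 26.299094

x = 182.3424, dx/dθ = 26.2991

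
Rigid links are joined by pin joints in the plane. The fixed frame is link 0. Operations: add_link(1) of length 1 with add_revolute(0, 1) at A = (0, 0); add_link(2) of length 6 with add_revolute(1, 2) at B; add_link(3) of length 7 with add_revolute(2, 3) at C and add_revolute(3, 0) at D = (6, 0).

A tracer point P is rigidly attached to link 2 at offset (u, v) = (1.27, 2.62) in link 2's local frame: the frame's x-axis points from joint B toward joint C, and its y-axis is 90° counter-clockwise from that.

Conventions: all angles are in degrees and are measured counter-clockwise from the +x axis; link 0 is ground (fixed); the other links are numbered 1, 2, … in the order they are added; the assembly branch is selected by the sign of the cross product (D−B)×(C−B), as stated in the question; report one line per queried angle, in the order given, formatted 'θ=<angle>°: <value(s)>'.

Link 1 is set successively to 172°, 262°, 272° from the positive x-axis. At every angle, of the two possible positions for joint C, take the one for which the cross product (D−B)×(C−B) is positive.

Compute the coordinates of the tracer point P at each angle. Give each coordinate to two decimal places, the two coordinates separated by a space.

A=(0,0), D=(6.00,0)
θ=172°: B = A + 1.00·(cos172°, sin172°) = (-0.9903, 0.1392)
θ=172°: |BD| = 6.9917
θ=172°: circle(B,6.00) ∩ circle(D,7.00): a=2.5661, h=5.4235
θ=172°:   candidates: C₊=(1.6833,5.5106) cross=37.920; C₋=(1.4674,-5.3344) cross=-37.920
θ=172°:   branch + wants cross > 0 → take C=(1.6833,5.5106) (cross=37.920)
θ=172°: ex = (C−B)/|BC| = (0.4456,0.8952); ey = (-0.8952,0.4456)
θ=172°: P = B + 1.27·ex + 2.62·ey = (-2.7699,2.4436)
θ=262°: B = A + 1.00·(cos262°, sin262°) = (-0.1392, -0.9903)
θ=262°: |BD| = 6.2185
θ=262°: circle(B,6.00) ∩ circle(D,7.00): a=2.0640, h=5.6338
θ=262°:   candidates: C₊=(1.0013,4.9003) cross=35.034; C₋=(2.7956,-6.2235) cross=-35.034
θ=262°:   branch + wants cross > 0 → take C=(1.0013,4.9003) (cross=35.034)
θ=262°: ex = (C−B)/|BC| = (0.1901,0.9818); ey = (-0.9818,0.1901)
θ=262°: P = B + 1.27·ex + 2.62·ey = (-2.4700,0.7546)
θ=272°: B = A + 1.00·(cos272°, sin272°) = (0.0349, -0.9994)
θ=272°: |BD| = 6.0482
θ=272°: circle(B,6.00) ∩ circle(D,7.00): a=1.9494, h=5.6745
θ=272°:   candidates: C₊=(1.0199,4.9192) cross=34.321; C₋=(2.8952,-6.2738) cross=-34.321
θ=272°:   branch + wants cross > 0 → take C=(1.0199,4.9192) (cross=34.321)
θ=272°: ex = (C−B)/|BC| = (0.1642,0.9864); ey = (-0.9864,0.1642)
θ=272°: P = B + 1.27·ex + 2.62·ey = (-2.3411,0.6835)

θ=172°: -2.77 2.44
θ=262°: -2.47 0.75
θ=272°: -2.34 0.68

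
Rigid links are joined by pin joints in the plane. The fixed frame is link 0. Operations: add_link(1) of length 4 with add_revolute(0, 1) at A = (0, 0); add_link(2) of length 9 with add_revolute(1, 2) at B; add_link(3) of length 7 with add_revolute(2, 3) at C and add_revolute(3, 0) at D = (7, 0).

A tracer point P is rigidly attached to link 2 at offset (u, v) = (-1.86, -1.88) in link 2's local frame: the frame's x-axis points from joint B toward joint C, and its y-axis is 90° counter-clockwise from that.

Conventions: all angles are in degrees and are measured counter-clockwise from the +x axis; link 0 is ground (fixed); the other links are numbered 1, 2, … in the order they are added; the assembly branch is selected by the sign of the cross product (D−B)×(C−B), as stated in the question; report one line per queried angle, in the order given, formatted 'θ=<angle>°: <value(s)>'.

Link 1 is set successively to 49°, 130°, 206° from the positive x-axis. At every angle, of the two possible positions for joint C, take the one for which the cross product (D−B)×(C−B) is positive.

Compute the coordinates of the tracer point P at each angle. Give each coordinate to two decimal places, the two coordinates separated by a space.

A=(0,0), D=(7.00,0)
θ=49°: B = A + 4.00·(cos49°, sin49°) = (2.6242, 3.0188)
θ=49°: |BD| = 5.3161
θ=49°: circle(B,9.00) ∩ circle(D,7.00): a=5.6678, h=6.9912
θ=49°:   candidates: C₊=(11.2596,5.5548) cross=37.166; C₋=(3.3194,-5.9543) cross=-37.166
θ=49°:   branch + wants cross > 0 → take C=(11.2596,5.5548) (cross=37.166)
θ=49°: ex = (C−B)/|BC| = (0.9595,0.2818); ey = (-0.2818,0.9595)
θ=49°: P = B + -1.86·ex + -1.88·ey = (1.3693,0.6909)
θ=130°: B = A + 4.00·(cos130°, sin130°) = (-2.5712, 3.0642)
θ=130°: |BD| = 10.0497
θ=130°: circle(B,9.00) ∩ circle(D,7.00): a=6.6169, h=6.1005
θ=130°:   candidates: C₊=(5.5908,6.8567) cross=61.308; C₋=(1.8706,-4.7634) cross=-61.308
θ=130°:   branch + wants cross > 0 → take C=(5.5908,6.8567) (cross=61.308)
θ=130°: ex = (C−B)/|BC| = (0.9069,0.4214); ey = (-0.4214,0.9069)
θ=130°: P = B + -1.86·ex + -1.88·ey = (-3.4657,0.5755)
θ=206°: B = A + 4.00·(cos206°, sin206°) = (-3.5952, -1.7535)
θ=206°: |BD| = 10.7393
θ=206°: circle(B,9.00) ∩ circle(D,7.00): a=6.8595, h=5.8264
θ=206°:   candidates: C₊=(2.2210,5.1148) cross=62.572; C₋=(4.1236,-6.3817) cross=-62.572
θ=206°:   branch + wants cross > 0 → take C=(2.2210,5.1148) (cross=62.572)
θ=206°: ex = (C−B)/|BC| = (0.6462,0.7631); ey = (-0.7631,0.6462)
θ=206°: P = B + -1.86·ex + -1.88·ey = (-3.3625,-4.3878)

θ=49°: 1.37 0.69
θ=130°: -3.47 0.58
θ=206°: -3.36 -4.39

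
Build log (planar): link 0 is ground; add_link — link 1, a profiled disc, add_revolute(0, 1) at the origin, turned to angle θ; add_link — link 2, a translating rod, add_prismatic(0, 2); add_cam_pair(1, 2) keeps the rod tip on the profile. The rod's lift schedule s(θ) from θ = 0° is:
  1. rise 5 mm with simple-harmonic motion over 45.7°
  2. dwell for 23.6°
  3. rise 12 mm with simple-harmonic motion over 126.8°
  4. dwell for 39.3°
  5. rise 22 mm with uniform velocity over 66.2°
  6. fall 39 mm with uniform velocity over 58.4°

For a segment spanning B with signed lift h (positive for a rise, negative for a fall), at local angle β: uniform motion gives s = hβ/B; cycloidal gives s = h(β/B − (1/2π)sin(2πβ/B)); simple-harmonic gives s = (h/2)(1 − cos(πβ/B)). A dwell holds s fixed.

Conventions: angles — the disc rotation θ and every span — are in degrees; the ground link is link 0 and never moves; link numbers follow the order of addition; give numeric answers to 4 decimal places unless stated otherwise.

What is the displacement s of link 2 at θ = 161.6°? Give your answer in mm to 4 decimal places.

seg 1 [0°–45.7°] simple-harmonic, h=5: full span → s += 5 → s = 5.0000
seg 2 [45.7°–69.3°] dwell: s stays 5.0000
seg 3 [69.3°–196.1°] simple-harmonic, h=12: θ=161.6° here. β=92.3, B=126.8. 12/2·(1 − cos(π·0.7279)) = 9.9383 → s = 14.9383

14.9383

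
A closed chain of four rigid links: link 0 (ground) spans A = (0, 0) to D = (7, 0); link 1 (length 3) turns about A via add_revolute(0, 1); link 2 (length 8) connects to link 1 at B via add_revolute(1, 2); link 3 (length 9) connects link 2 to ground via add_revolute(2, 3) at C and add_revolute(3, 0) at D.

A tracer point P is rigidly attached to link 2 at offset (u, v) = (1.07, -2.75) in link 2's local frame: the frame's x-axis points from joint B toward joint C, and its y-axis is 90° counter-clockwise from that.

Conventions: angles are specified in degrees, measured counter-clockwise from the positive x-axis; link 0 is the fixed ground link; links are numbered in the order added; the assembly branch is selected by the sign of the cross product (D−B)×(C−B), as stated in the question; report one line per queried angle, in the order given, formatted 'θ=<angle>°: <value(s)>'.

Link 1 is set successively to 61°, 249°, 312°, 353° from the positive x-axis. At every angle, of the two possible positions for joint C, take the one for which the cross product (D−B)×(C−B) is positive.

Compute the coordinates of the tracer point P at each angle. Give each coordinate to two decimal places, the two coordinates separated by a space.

A=(0,0), D=(7.00,0)
θ=61°: B = A + 3.00·(cos61°, sin61°) = (1.4544, 2.6239)
θ=61°: |BD| = 6.1350
θ=61°: circle(B,8.00) ∩ circle(D,9.00): a=1.6820, h=7.8212
θ=61°:   candidates: C₊=(6.3199,8.9743) cross=47.983; C₋=(-0.3702,-5.1653) cross=-47.983
θ=61°:   branch + wants cross > 0 → take C=(6.3199,8.9743) (cross=47.983)
θ=61°: ex = (C−B)/|BC| = (0.6082,0.7938); ey = (-0.7938,0.6082)
θ=61°: P = B + 1.07·ex + -2.75·ey = (4.2881,1.8007)
θ=249°: B = A + 3.00·(cos249°, sin249°) = (-1.0751, -2.8007)
θ=249°: |BD| = 8.5470
θ=249°: circle(B,8.00) ∩ circle(D,9.00): a=3.2790, h=7.2971
θ=249°:   candidates: C₊=(-0.3683,5.1680) cross=62.369; C₋=(4.4140,-8.6205) cross=-62.369
θ=249°:   branch + wants cross > 0 → take C=(-0.3683,5.1680) (cross=62.369)
θ=249°: ex = (C−B)/|BC| = (0.0883,0.9961); ey = (-0.9961,0.0883)
θ=249°: P = B + 1.07·ex + -2.75·ey = (1.7587,-1.9779)
θ=312°: B = A + 3.00·(cos312°, sin312°) = (2.0074, -2.2294)
θ=312°: |BD| = 5.4678
θ=312°: circle(B,8.00) ∩ circle(D,9.00): a=1.1793, h=7.9126
θ=312°:   candidates: C₊=(-0.1421,5.4764) cross=43.264; C₋=(6.3105,-8.9736) cross=-43.264
θ=312°:   branch + wants cross > 0 → take C=(-0.1421,5.4764) (cross=43.264)
θ=312°: ex = (C−B)/|BC| = (-0.2687,0.9632); ey = (-0.9632,-0.2687)
θ=312°: P = B + 1.07·ex + -2.75·ey = (4.3688,-0.4599)
θ=353°: B = A + 3.00·(cos353°, sin353°) = (2.9776, -0.3656)
θ=353°: |BD| = 4.0389
θ=353°: circle(B,8.00) ∩ circle(D,9.00): a=-0.0850, h=7.9995
θ=353°:   candidates: C₊=(2.1688,7.5934) cross=32.310; C₋=(3.6171,-8.3400) cross=-32.310
θ=353°:   branch + wants cross > 0 → take C=(2.1688,7.5934) (cross=32.310)
θ=353°: ex = (C−B)/|BC| = (-0.1011,0.9949); ey = (-0.9949,-0.1011)
θ=353°: P = B + 1.07·ex + -2.75·ey = (5.6054,0.9769)

θ=61°: 4.29 1.80
θ=249°: 1.76 -1.98
θ=312°: 4.37 -0.46
θ=353°: 5.61 0.98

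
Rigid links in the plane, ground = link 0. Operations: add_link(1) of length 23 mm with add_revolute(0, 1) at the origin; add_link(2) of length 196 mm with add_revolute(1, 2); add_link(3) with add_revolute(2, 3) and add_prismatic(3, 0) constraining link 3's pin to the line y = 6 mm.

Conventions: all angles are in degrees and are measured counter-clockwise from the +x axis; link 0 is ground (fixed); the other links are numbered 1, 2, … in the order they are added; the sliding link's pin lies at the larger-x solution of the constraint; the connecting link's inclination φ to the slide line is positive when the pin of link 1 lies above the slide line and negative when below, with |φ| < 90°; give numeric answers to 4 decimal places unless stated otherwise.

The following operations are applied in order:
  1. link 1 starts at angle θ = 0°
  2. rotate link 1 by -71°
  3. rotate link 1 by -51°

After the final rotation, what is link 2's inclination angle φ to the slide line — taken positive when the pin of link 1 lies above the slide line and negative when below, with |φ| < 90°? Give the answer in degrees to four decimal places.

geometry: r = 23 mm, L = 196 mm, e = 6 mm; θ starts at 0°
rotate link 1 by -71°: θ ← 0° -71° = -71°
rotate link 1 by -51°: θ ← -71° -51° = -122°
h = r sin θ − e = -19.505106 − 6 = -25.505106
sin φ = h / L = -25.505106 / 196 = -0.13012809
φ = arcsin(-0.13012809) = -7.476994°

-7.4770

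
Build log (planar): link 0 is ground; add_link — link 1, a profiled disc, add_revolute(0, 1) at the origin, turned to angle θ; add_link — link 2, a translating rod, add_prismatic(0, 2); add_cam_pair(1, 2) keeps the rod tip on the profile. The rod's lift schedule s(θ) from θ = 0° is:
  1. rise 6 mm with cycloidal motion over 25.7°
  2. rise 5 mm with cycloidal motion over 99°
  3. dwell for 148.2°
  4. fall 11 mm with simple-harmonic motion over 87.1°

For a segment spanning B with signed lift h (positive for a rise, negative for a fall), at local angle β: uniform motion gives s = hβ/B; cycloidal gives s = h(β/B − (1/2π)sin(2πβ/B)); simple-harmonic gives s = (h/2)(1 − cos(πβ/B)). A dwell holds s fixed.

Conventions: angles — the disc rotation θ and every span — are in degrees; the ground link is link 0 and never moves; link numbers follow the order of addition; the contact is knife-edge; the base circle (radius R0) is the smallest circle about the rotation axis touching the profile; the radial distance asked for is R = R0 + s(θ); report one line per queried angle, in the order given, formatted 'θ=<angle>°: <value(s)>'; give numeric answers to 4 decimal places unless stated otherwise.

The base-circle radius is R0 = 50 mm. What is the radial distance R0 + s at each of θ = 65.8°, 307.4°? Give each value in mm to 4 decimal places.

seg 1 [0°–25.7°] cycloidal, h=6: full span → s += 6 → s = 6.0000
seg 2 [25.7°–124.7°] cycloidal, h=5: θ=65.8° here. β=40.1, B=99. 5·(0.4051 − sin(2π·0.4051)/(2π)) = 1.5782 → s = 7.5782
seg 2 [25.7°–124.7°] cycloidal, h=5: full span → s += 5 → s = 11.0000
seg 3 [124.7°–272.9°] dwell: s stays 11.0000
seg 4 [272.9°–360°] simple-harmonic, h=-11: θ=307.4° here. β=34.5, B=87.1. -11/2·(1 − cos(π·0.3961)) = -3.7364 → s = 7.2636
θ=65.8°: R = R0 + s = 50 + 7.5782 = 57.5782
θ=307.4°: R = R0 + s = 50 + 7.2636 = 57.2636

θ=65.8°: 57.5782
θ=307.4°: 57.2636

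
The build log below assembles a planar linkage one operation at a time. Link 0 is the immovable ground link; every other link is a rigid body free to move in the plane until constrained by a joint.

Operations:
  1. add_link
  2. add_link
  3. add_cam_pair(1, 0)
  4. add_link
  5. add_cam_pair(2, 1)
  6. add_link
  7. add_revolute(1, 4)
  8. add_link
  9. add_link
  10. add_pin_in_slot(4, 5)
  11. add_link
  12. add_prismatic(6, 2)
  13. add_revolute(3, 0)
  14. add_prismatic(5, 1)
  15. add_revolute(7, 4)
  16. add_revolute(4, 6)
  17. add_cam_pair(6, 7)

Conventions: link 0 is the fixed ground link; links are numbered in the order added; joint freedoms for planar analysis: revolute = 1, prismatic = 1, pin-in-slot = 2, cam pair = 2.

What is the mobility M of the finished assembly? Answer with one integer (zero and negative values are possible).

(L,J1,J2)=(1,0,0); link0 fixed
link1: (2,0,0)
link2: (3,0,0)
C 1-0 [J2]: (3,0,1)
link3: (4,0,1)
C 2-1 [J2]: (4,0,2)
link4: (5,0,2)
R 1-4 [J1]: (5,1,2)
link5: (6,1,2)
link6: (7,1,2)
PS 4-5 [J2]: (7,1,3)
link7: (8,1,3)
P 6-2 [J1]: (8,2,3)
R 3-0 [J1]: (8,3,3)
P 5-1 [J1]: (8,4,3)
R 7-4 [J1]: (8,5,3)
R 4-6 [J1]: (8,6,3)
C 6-7 [J2]: (8,6,4)
Grübler: 3·7 − 2·6 − 4 = 5

M = 5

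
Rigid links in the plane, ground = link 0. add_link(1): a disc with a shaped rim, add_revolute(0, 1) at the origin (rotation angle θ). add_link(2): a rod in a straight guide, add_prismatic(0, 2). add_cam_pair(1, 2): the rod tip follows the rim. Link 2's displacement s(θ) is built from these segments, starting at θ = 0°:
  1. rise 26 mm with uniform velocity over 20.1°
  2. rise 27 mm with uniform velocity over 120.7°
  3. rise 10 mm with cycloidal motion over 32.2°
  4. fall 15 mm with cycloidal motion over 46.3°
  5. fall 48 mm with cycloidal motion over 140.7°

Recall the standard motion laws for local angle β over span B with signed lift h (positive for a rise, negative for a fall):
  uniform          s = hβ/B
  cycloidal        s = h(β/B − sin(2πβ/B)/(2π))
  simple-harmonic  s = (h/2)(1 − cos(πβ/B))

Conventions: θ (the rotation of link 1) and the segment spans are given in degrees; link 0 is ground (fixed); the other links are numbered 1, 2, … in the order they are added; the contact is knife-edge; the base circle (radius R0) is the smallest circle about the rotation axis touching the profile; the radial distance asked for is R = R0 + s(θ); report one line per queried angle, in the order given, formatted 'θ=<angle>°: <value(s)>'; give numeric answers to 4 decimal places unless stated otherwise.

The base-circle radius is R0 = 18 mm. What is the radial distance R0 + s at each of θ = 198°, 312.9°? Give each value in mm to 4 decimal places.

segment 1 (0° to 20.1°, uniform, h = 26) is passed completely: s = 0.0000 + (26) = 26.0000
segment 2 (20.1° to 140.8°, uniform, h = 27) is passed completely: s = 26.0000 + (27) = 53.0000
segment 3 (140.8° to 173°, cycloidal, h = 10) is passed completely: s = 53.0000 + (10) = 63.0000
θ = 198° falls in segment 4 (173° to 219.3°, cycloidal, h = -15): β = 198 − 173 = 25°, B = 46.3°; Δs = -15·(0.5400 − sin(2π·0.5400)/(2π)) = -8.6924; s = 63.0000 − 8.6924 = 54.3076
segment 4 (173° to 219.3°, cycloidal, h = -15) is passed completely: s = 63.0000 + (-15) = 48.0000
θ = 312.9° falls in segment 5 (219.3° to 360°, cycloidal, h = -48): β = 312.9 − 219.3 = 93.6°, B = 140.7°; Δs = -48·(0.6652 − sin(2π·0.6652)/(2π)) = -38.5133; s = 48.0000 − 38.5133 = 9.4867
θ=198°: R = R0 + s = 18 + 54.3076 = 72.3076
θ=312.9°: R = R0 + s = 18 + 9.4867 = 27.4867

θ=198°: 72.3076
θ=312.9°: 27.4867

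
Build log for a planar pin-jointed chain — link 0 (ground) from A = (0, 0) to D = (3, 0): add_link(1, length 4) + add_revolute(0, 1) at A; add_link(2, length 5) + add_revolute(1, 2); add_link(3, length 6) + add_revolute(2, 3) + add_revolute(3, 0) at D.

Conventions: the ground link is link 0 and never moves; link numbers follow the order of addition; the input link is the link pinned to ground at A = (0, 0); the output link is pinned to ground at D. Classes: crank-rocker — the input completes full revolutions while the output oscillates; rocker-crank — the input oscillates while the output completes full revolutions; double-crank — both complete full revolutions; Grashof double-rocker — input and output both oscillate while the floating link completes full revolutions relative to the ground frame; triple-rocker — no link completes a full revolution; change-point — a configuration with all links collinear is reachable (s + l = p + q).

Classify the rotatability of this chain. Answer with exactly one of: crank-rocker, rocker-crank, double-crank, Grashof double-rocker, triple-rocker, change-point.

lengths: ground=3, input=4, coupler=5, output=6
sorted: s=3 (shortest), l=6 (longest), p+q=9
s + l = 9 vs p + q = 9
s + l = p + q → change-point (collinear configuration reachable)

change-point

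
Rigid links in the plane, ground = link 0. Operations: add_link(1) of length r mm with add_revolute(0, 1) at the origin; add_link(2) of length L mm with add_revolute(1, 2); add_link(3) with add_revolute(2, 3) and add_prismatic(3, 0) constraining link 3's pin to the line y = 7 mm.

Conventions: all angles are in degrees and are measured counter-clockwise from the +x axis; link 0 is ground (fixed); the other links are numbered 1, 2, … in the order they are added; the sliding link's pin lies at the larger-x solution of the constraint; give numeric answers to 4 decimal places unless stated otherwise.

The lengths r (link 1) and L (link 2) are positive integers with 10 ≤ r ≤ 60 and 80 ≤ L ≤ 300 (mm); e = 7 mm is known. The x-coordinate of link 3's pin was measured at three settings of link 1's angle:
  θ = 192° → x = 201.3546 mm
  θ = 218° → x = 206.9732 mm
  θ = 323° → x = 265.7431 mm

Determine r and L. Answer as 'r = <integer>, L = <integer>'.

constraint per measurement: (x − r cos θ)² + (r sin θ − e)² = L²
subtracting the θ₁ and θ₂ equations cancels the r² and L² terms:
r = (x₁² − x₂²) / (2[(x₁cos θ₁ + e sin θ₁) − (x₂cos θ₂ + e sin θ₂)]) = 36.9999 → r = 37
L² = (x₁ − r cos θ₁)² + (r sin θ₁ − e)² = 56644.0076 → L = 238.0000 → L = 238
check at θ₃=323°: x = 265.7431 (printed 265.7431) ✓

r = 37, L = 238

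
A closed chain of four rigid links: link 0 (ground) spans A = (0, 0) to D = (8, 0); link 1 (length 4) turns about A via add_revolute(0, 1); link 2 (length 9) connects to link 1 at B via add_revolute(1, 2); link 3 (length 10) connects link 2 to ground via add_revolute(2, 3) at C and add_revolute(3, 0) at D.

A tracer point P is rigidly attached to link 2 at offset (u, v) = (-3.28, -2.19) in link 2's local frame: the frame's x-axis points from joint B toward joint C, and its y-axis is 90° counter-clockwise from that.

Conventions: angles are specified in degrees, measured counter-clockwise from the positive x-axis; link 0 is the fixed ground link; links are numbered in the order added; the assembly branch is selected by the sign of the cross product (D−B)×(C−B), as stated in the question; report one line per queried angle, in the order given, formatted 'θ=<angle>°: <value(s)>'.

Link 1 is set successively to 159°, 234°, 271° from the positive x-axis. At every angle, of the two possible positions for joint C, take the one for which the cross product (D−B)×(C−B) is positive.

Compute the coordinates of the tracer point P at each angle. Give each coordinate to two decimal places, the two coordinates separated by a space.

A=(0,0), D=(8.00,0)
θ=159°: B = A + 4.00·(cos159°, sin159°) = (-3.7343, 1.4335)
θ=159°: |BD| = 11.8216
θ=159°: circle(B,9.00) ∩ circle(D,10.00): a=5.1072, h=7.4106
θ=159°:   candidates: C₊=(2.2338,8.1701) cross=87.605; C₋=(0.4365,-6.5417) cross=-87.605
θ=159°:   branch + wants cross > 0 → take C=(2.2338,8.1701) (cross=87.605)
θ=159°: ex = (C−B)/|BC| = (0.6631,0.7485); ey = (-0.7485,0.6631)
θ=159°: P = B + -3.28·ex + -2.19·ey = (-4.2701,-2.4739)
θ=234°: B = A + 4.00·(cos234°, sin234°) = (-2.3511, -3.2361)
θ=234°: |BD| = 10.8452
θ=234°: circle(B,9.00) ∩ circle(D,10.00): a=4.5466, h=7.7671
θ=234°:   candidates: C₊=(-0.3292,5.5339) cross=84.236; C₋=(4.3060,-9.2927) cross=-84.236
θ=234°:   branch + wants cross > 0 → take C=(-0.3292,5.5339) (cross=84.236)
θ=234°: ex = (C−B)/|BC| = (0.2247,0.9744); ey = (-0.9744,0.2247)
θ=234°: P = B + -3.28·ex + -2.19·ey = (-0.9540,-6.9242)
θ=271°: B = A + 4.00·(cos271°, sin271°) = (0.0698, -3.9994)
θ=271°: |BD| = 8.8816
θ=271°: circle(B,9.00) ∩ circle(D,10.00): a=3.3712, h=8.3448
θ=271°:   candidates: C₊=(-0.6778,4.9695) cross=74.115; C₋=(6.8375,-9.9322) cross=-74.115
θ=271°:   branch + wants cross > 0 → take C=(-0.6778,4.9695) (cross=74.115)
θ=271°: ex = (C−B)/|BC| = (-0.0831,0.9965); ey = (-0.9965,-0.0831)
θ=271°: P = B + -3.28·ex + -2.19·ey = (2.5247,-7.0861)

θ=159°: -4.27 -2.47
θ=234°: -0.95 -6.92
θ=271°: 2.52 -7.09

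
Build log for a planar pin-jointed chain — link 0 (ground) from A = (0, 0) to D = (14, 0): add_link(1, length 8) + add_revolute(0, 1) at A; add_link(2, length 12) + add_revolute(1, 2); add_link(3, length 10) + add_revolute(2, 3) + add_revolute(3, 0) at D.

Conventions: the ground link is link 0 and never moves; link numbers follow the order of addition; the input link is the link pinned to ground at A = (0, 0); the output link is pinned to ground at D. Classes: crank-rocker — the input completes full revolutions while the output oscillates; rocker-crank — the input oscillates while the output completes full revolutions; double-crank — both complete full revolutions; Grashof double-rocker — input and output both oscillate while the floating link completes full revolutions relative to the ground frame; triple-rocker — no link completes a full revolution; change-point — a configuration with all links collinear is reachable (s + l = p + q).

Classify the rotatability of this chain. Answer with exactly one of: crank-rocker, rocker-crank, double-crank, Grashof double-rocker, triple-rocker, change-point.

lengths: ground=14, input=8, coupler=12, output=10
sorted: s=8 (shortest), l=14 (longest), p+q=22
s + l = 22 vs p + q = 22
s + l = p + q → change-point (collinear configuration reachable)

change-point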